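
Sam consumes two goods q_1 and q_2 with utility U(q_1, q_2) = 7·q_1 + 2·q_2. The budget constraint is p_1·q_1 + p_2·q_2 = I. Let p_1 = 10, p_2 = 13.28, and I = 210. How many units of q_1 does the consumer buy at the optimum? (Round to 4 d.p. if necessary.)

Perfect substitutes: compare marginal utility per dollar. 7/p_1 vs 2/p_2 → 0.7 vs 0.1506.
q_1 gives more utility per dollar, so spend all income on q_1: q_1* = I/p_1, q_2* = 0.
Numerically: q_1* = 21, q_2* = 0.

q_1* = 21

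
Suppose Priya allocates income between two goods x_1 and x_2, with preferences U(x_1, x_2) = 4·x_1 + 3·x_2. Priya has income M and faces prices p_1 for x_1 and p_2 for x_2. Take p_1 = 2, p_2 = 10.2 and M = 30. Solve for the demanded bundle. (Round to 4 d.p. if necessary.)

Linear utility — the consumer picks whichever good has higher MU/price: 4/2 = 2 vs 3/10.2 = 0.2941.
x_1 gives more utility per dollar, so spend all income on x_1: x_1* = M/p_1, x_2* = 0.
Numerically: x_1* = 15, x_2* = 0.

x_1* = 15, x_2* = 0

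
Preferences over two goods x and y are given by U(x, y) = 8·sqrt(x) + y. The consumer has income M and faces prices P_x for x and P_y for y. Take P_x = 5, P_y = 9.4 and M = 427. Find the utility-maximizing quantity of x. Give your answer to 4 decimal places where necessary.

MU_x = 4/√x, MU_y = 1. Tangency: 4/√x = P_x/P_y.
Solve: √x = 4·P_y/P_x, so x*(P_x,P_y) = (4·P_y/P_x)², and y* = (M − P_x·x*)/P_y.
Plugging in: x* = (4·9.4/5)² = 56.5504.

x* = 56.5504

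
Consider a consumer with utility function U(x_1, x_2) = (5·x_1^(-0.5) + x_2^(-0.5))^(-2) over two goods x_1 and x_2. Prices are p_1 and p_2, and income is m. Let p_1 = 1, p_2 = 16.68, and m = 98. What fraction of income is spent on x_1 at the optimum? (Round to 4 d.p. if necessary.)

Numerically x_2/x_1 = 0.052387, so x_1* = 98/(1 + 16.68·0.052387) = 52.2998 and x_2* = 0.052387·52.2998 = 2.7398.
Expenditure on x_1: 1·52.2998 = 52.2998; share = 0.5337.

share on x_1 = 0.5337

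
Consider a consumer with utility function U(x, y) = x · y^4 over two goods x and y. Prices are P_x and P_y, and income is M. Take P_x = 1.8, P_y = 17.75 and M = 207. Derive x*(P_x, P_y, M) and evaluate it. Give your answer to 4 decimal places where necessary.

Demand: x*(P_x,P_y,M) = 0.2·M/P_x and y* = 0.8·M/P_y.
At P_x=1.8, P_y=17.75, M=207: x* = 0.2·207/1.8 = 23.

x* = 23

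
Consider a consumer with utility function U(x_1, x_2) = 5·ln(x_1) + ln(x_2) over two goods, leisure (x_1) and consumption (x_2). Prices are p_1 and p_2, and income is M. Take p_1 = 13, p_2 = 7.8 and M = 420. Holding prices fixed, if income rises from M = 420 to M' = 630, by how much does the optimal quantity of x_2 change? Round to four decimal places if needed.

Δx_2* = 4.4872

The MRS is 5·x_2/x_1. Set MRS = p_1/p_2.
So 5·p_2·x_2 = p_1·x_1; combined with the budget, a share 5/6 of income goes to x_1.
Demand: x_1*(p_1,p_2,M) = 5/6·M/p_1 and x_2* = 1/6·M/p_2.
At p_1=13, p_2=7.8, M=420: x_2* = 1/6·420/7.8 = 8.9744.
At M' = 630: x_2* = 13.4615. Change: 13.4615 − 8.9744 = 4.4872.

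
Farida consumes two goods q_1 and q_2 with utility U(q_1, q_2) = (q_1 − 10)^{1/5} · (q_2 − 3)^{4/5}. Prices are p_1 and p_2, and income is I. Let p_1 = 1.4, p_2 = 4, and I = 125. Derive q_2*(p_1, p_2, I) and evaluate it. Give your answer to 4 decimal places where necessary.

Substituting into the budget: q_1* = 10 + 0.2·(I − 10·p_1 − 3·p_2)/p_1, and q_2* = 3 + 0.8·(…)/p_2.
Discretionary income = 125 − 10·1.4 − 3·4 = 99; q_2* = 3 + 0.8·99/4 = 22.8.

q_2* = 22.8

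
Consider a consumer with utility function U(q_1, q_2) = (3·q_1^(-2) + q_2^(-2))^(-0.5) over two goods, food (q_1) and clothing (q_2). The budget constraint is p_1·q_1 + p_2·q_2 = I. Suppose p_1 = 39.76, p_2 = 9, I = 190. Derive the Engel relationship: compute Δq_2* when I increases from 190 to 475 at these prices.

MRS = MU_q_1/MU_q_2 = 3·(q_2/q_1)^(3). Set equal to p_1/p_2.
Hence q_2/q_1 = ((1/3)·p_1/p_2)^(1/(3)), i.e. raised to the 1/3 power.
Substitute q_2 = (q_2/q_1)·q_1 into the budget: q_1* = I/(p_1 + p_2·(q_2/q_1)).
Numerically q_2/q_1 = 1.137699, so q_1* = 190/(39.76 + 9·1.137699) = 3.8001 and q_2* = 1.137699·3.8001 = 4.3233.
At I' = 475: q_2* = 10.8083. Change: 10.8083 − 4.3233 = 6.485.

Δq_2* = 6.485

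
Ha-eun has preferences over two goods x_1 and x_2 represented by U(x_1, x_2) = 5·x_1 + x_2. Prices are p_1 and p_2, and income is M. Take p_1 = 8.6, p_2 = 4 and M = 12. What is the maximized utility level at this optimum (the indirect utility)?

Perfect substitutes: compare marginal utility per dollar. 5/p_1 vs 1/p_2 → 0.5814 vs 0.25.
x_1 gives more utility per dollar, so spend all income on x_1: x_1* = M/p_1, x_2* = 0.
Numerically: x_1* = 1.3953, x_2* = 0.
Utility at the optimum: U(1.3953, 0) = 6.9767.

V = 6.9767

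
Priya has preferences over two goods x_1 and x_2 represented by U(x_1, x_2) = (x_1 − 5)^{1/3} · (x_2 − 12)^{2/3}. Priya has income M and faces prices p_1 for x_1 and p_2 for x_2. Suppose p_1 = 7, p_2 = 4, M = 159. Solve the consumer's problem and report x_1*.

x_1* = 8.619

Let x_1' = x_1−5, x_2' = x_2−12. MRS = (1/2)·x_2'/x_1' = p_1/p_2.
After buying the subsistence bundle (5, 12), a share 1/3 of the remaining income goes to x_1: x_1* = 5 + 1/3·(M − 5p_1 − 12p_2)/p_1.
Discretionary income = 159 − 5·7 − 12·4 = 76; x_1* = 5 + 1/3·76/7 = 8.619.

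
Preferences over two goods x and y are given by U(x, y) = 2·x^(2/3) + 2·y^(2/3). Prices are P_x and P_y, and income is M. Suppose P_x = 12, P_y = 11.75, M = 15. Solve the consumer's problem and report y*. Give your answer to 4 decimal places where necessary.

MU_x ∝ 2·x^(-1/3), MU_y ∝ 2·y^(-1/3), so MRS = (y/x)^(1/3) = P_x/P_y.
Solve for the ratio: y/x = [P_x/P_y]^(3).
With the ratio pinned down, the budget gives x* = M/(P_x + P_y·(y/x)) and y* = (y/x)·x*.
Numerically y/x = 1.065197, so x* = 15/(12 + 11.75·1.065197) = 0.6118 and y* = 1.065197·0.6118 = 0.6517.

y* = 0.6517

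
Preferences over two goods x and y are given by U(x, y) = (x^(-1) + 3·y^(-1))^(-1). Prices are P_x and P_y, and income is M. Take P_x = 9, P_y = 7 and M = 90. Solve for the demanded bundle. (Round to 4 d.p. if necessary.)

x* = 3.9564, y* = 7.7703

From the CES first-order condition, (1/3)·(y/x)^(2) = P_x/P_y.
Solve for the ratio: y/x = [3·P_x/P_y]^(0.5).
Substitute y = (y/x)·x into the budget: x* = M/(P_x + P_y·(y/x)).
Numerically y/x = 1.963961, so x* = 90/(9 + 7·1.963961) = 3.9564 and y* = 1.963961·3.9564 = 7.7703.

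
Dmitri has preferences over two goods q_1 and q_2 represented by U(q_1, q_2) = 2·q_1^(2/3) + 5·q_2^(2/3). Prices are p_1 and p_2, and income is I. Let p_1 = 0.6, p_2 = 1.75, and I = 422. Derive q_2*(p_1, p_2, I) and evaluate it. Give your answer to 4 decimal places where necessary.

q_2* = 156.1357

With the ratio pinned down, the budget gives q_1* = I/(p_1 + p_2·(q_2/q_1)) and q_2* = (q_2/q_1)·q_1*.
Numerically q_2/q_1 = 0.629738, so q_1* = 422/(0.6 + 1.75·0.629738) = 247.9376 and q_2* = 0.629738·247.9376 = 156.1357.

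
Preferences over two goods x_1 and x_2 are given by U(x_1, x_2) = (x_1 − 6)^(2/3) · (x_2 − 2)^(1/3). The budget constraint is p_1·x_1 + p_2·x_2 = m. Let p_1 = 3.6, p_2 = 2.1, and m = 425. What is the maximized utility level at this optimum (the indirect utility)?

V = 70.2233

Let x_1' = x_1−6, x_2' = x_2−2. MRS = 2·x_2'/x_1' = p_1/p_2.
Substituting into the budget: x_1* = 6 + 2/3·(m − 6·p_1 − 2·p_2)/p_1, and x_2* = 2 + 1/3·(…)/p_2.
Discretionary income = 425 − 6·3.6 − 2·2.1 = 399.2; x_1* = 6 + 2/3·399.2/3.6 = 79.9259; x_2* = 2 + 1/3·399.2/2.1 = 65.3651.
Utility at the optimum: U(79.9259, 65.3651) = 70.2233.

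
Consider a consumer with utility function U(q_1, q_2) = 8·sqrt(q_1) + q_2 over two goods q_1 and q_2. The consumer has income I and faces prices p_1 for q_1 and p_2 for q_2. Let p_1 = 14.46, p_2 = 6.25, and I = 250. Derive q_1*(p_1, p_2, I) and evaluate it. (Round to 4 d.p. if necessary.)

MU_q_1 = 4/√q_1, MU_q_2 = 1. Tangency: 4/√q_1 = p_1/p_2.
Solve: √q_1 = 4·p_2/p_1, so q_1*(p_1,p_2) = (4·p_2/p_1)², and q_2* = (I − p_1·q_1*)/p_2.
Plugging in: q_1* = (4·6.25/14.46)² = 2.9891.

q_1* = 2.9891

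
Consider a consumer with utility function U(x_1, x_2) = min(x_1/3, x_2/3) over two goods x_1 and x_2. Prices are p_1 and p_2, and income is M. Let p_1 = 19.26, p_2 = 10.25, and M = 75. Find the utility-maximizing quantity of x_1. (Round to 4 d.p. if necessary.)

x_1* = 2.5415

With perfect complements, no substitution: consume in ratio x_1:x_2 = 3:3.
Budget: p_1·x_1 + p_2·x_1 = M, so (3·p_1 + 3·p_2)·x_1 = 3·M.
Demand: x_1*(p_1,p_2,M) = 3·M/(3·p_1 + 3·p_2), x_2* = 3·M/(3·p_1 + 3·p_2).
Here 3·19.26 + 3·10.25 = 88.53, giving x_1* = 2.5415.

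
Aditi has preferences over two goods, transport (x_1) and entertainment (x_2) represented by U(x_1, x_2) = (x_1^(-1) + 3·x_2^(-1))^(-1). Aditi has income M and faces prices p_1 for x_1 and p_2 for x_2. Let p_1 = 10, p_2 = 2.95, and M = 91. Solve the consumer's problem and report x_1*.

MU_x_1 ∝ x_1^(-2), MU_x_2 ∝ 3·x_2^(-2), so MRS = (1/3)·(x_2/x_1)^(2) = p_1/p_2.
Solve for the ratio: x_2/x_1 = [3·p_1/p_2]^(0.5).
Substitute x_2 = (x_2/x_1)·x_1 into the budget: x_1* = M/(p_1 + p_2·(x_2/x_1)).
Numerically x_2/x_1 = 3.188964, so x_1* = 91/(10 + 2.95·3.188964) = 4.6889.

x_1* = 4.6889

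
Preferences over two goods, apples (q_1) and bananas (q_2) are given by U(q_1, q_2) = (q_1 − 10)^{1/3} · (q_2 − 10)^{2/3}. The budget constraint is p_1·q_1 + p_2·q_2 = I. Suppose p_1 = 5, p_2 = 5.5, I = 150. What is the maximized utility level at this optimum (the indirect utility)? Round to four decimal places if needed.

V = 4.469

Let q_1' = q_1−10, q_2' = q_2−10. MRS = (1/2)·q_2'/q_1' = p_1/p_2.
After buying the subsistence bundle (10, 10), a share 1/3 of the remaining income goes to q_1: q_1* = 10 + 1/3·(I − 10p_1 − 10p_2)/p_1.
Discretionary income = 150 − 10·5 − 10·5.5 = 45; q_1* = 10 + 1/3·45/5 = 13; q_2* = 10 + 2/3·45/5.5 = 15.4545.
Utility at the optimum: U(13, 15.4545) = 4.469.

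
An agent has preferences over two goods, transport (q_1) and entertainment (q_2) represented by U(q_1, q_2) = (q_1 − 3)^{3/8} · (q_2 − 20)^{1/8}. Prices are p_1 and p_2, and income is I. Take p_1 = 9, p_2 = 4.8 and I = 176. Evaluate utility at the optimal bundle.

Substituting into the budget: q_1* = 3 + 0.75·(I − 3·p_1 − 20·p_2)/p_1, and q_2* = 20 + 0.25·(…)/p_2.
Discretionary income = 176 − 3·9 − 20·4.8 = 53; q_1* = 3 + 0.75·53/9 = 7.4167; q_2* = 20 + 0.25·53/4.8 = 22.7604.
Utility at the optimum: U(7.4167, 22.7604) = 1.9817.

V = 1.9817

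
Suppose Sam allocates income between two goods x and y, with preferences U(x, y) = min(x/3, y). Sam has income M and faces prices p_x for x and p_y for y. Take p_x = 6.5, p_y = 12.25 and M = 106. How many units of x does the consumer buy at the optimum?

x* = 10.0157

With perfect complements, no substitution: consume in ratio x:y = 3:1.
Budget: p_x·x + p_y·(1/3)·x = M, so (3·p_x + p_y)·x = 3·M.
Demand: x*(p_x,p_y,M) = 3·M/(3·p_x + p_y), y* = M/(3·p_x + p_y).
Here 3·6.5 + 12.25 = 31.75, giving x* = 10.0157.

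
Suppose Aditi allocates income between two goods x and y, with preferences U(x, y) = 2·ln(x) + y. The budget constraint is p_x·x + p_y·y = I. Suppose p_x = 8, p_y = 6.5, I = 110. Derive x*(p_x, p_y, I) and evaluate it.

So x*(p_x,p_y) = 2·p_y/p_x, independent of income; and y* = (I − 2·p_y)/p_y.
At the given prices: x* = 2·6.5/8 = 1.625.

x* = 1.625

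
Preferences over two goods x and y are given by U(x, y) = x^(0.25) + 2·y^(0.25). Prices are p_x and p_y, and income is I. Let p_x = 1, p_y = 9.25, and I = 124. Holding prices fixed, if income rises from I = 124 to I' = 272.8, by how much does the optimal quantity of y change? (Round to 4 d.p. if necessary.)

Δy* = 8.7758

With the ratio pinned down, the budget gives x* = I/(p_x + p_y·(y/x)) and y* = (y/x)·x*.
Numerically y/x = 0.129773, so x* = 124/(1 + 9.25·0.129773) = 56.3534 and y* = 0.129773·56.3534 = 7.3131.
At I' = 272.8: y* = 16.0889. Change: 16.0889 − 7.3131 = 8.7758.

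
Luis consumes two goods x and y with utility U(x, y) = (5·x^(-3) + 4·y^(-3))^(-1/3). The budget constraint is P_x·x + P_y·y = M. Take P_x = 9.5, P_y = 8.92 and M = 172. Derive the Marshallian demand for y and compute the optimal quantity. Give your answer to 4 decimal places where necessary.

y* = 9.145

Substitute y = (y/x)·x into the budget: x* = M/(P_x + P_y·(y/x)).
Numerically y/x = 0.960754, so x* = 172/(9.5 + 8.92·0.960754) = 9.5186 and y* = 0.960754·9.5186 = 9.145.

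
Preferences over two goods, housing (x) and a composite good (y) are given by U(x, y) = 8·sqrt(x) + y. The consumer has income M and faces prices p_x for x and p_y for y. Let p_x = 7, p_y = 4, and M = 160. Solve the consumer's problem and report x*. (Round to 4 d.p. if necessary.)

Thus x* = (4·p_y/p_x)² — independent of M — with the rest of income spent on y.
Plugging in: x* = (4·4/7)² = 5.2245.

x* = 5.2245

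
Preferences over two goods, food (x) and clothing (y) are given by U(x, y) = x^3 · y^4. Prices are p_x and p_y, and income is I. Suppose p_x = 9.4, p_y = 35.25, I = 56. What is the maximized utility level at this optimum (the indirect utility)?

V = 11.3035

The MRS is (3/4)·y/x. Set MRS = p_x/p_y.
Rearranging, p_y·y = (4/3)·p_x·x. Substituting into the budget gives p_x·x·(1 + (4/3)) = I.
Demand: x*(p_x,p_y,I) = 3/7·I/p_x and y* = 4/7·I/p_y.
At p_x=9.4, p_y=35.25, I=56: x* = 3/7·56/9.4 = 2.5532, y* = 0.9078.
Utility at the optimum: U(2.5532, 0.9078) = 11.3035.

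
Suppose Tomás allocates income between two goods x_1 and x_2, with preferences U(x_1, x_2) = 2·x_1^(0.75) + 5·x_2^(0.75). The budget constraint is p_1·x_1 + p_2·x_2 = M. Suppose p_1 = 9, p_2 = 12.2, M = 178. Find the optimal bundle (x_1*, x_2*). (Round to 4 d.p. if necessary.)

MU_x_1 ∝ 2·x_1^(-0.25), MU_x_2 ∝ 5·x_2^(-0.25), so MRS = (2/5)·(x_2/x_1)^(0.25) = p_1/p_2.
Hence x_2/x_1 = ((5/2)·p_1/p_2)^(1/(0.25)), i.e. raised to the 4 power.
Substitute x_2 = (x_2/x_1)·x_1 into the budget: x_1* = M/(p_1 + p_2·(x_2/x_1)).
Numerically x_2/x_1 = 11.568865, so x_1* = 178/(9 + 12.2·11.568865) = 1.1856 and x_2* = 11.568865·1.1856 = 13.7156.

x_1* = 1.1856, x_2* = 13.7156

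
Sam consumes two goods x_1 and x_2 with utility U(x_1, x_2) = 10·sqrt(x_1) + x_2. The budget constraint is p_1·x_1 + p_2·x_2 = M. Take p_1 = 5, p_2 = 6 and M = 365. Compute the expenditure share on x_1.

Solve: √x_1 = 5·p_2/p_1, so x_1*(p_1,p_2) = (5·p_2/p_1)², and x_2* = (M − p_1·x_1*)/p_2.
Plugging in: x_1* = (5·6/5)² = 36, x_2* = 30.8333.
Expenditure on x_1: 5·36 = 180; share = 0.4932.

share on x_1 = 0.4932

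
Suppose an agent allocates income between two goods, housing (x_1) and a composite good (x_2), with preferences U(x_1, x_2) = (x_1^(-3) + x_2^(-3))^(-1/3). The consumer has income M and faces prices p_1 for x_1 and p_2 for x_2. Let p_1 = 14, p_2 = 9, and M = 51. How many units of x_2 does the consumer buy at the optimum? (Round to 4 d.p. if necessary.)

From the CES first-order condition, (x_2/x_1)^(4) = p_1/p_2.
Hence x_2/x_1 = (p_1/p_2)^(1/(4)), i.e. raised to the 0.25 power.
Substitute x_2 = (x_2/x_1)·x_1 into the budget: x_1* = M/(p_1 + p_2·(x_2/x_1)).
Numerically x_2/x_1 = 1.11679, so x_1* = 51/(14 + 9·1.11679) = 2.1205 and x_2* = 1.11679·2.1205 = 2.3681.

x_2* = 2.3681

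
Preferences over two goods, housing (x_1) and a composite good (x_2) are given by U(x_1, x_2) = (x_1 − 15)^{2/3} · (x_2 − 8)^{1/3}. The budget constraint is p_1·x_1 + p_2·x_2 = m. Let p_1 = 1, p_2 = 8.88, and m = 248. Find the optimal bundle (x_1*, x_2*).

x_1* = 122.9733, x_2* = 14.0796

Discretionary income = 248 − 15·1 − 8·8.88 = 161.96; x_1* = 15 + 2/3·161.96/1 = 122.9733; x_2* = 8 + 1/3·161.96/8.88 = 14.0796.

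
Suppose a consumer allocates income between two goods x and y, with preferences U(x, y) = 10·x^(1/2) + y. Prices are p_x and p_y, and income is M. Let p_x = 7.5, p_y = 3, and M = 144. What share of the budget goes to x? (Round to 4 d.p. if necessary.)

share on x = 0.2083

Plugging in: x* = (5·3/7.5)² = 4, y* = 38.
Expenditure on x: 7.5·4 = 30; share = 0.2083.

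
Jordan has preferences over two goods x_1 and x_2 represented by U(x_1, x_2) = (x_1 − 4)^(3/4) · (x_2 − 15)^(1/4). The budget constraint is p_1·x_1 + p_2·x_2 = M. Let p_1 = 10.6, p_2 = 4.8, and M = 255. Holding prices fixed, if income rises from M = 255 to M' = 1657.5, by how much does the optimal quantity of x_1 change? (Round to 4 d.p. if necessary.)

After buying the subsistence bundle (4, 15), a share 0.75 of the remaining income goes to x_1: x_1* = 4 + 0.75·(M − 4p_1 − 15p_2)/p_1.
Discretionary income = 255 − 4·10.6 − 15·4.8 = 140.6; x_1* = 4 + 0.75·140.6/10.6 = 13.9481.
At M' = 1657.5: x_1* = 113.1816. Change: 113.1816 − 13.9481 = 99.2335.

Δx_1* = 99.2335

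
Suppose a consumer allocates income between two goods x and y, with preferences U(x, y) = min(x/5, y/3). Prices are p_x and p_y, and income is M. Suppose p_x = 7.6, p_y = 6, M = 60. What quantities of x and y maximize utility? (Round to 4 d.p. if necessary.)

x* = 5.3571, y* = 3.2143

With perfect complements, no substitution: consume in ratio x:y = 5:3.
Budget: p_x·x + p_y·(3/5)·x = M, so (5·p_x + 3·p_y)·x = 5·M.
Demand: x*(p_x,p_y,M) = 5·M/(5·p_x + 3·p_y), y* = 3·M/(5·p_x + 3·p_y).
Here 5·7.6 + 3·6 = 56, giving x* = 5.3571 and y* = 3.2143.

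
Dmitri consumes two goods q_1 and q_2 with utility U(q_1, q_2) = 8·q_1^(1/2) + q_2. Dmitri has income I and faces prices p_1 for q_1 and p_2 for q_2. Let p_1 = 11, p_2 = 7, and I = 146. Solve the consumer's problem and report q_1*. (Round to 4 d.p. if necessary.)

Set MRS = p_1/p_2: 4·q_1^(−1/2) = p_1/p_2.
Thus q_1* = (4·p_2/p_1)² — independent of I — with the rest of income spent on q_2.
Plugging in: q_1* = (4·7/11)² = 6.4793.

q_1* = 6.4793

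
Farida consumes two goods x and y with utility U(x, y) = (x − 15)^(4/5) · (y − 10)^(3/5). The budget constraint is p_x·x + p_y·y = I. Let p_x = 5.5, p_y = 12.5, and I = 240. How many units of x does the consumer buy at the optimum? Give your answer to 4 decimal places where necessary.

Let x' = x−15, y' = y−10. MRS = (4/3)·y'/x' = p_x/p_y.
Substituting into the budget: x* = 15 + 4/7·(I − 15·p_x − 10·p_y)/p_x, and y* = 10 + 3/7·(…)/p_y.
Discretionary income = 240 − 15·5.5 − 10·12.5 = 32.5; x* = 15 + 4/7·32.5/5.5 = 18.3766.

x* = 18.3766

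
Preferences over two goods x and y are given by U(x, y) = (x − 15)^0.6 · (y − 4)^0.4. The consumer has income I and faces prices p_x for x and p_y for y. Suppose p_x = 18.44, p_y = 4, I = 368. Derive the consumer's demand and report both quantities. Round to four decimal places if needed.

x* = 17.4534, y* = 11.54

Let x' = x−15, y' = y−4. MRS = (3/2)·y'/x' = p_x/p_y.
After buying the subsistence bundle (15, 4), a share 0.6 of the remaining income goes to x: x* = 15 + 0.6·(I − 15p_x − 4p_y)/p_x.
Discretionary income = 368 − 15·18.44 − 4·4 = 75.4; x* = 15 + 0.6·75.4/18.44 = 17.4534; y* = 4 + 0.4·75.4/4 = 11.54.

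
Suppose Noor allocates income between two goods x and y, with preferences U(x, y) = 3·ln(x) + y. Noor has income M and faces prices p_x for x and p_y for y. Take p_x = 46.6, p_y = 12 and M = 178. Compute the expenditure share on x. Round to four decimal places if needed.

share on x = 0.2022

MU_x = 3/x, MU_y = 1. Tangency: 3/x = p_x/p_y.
So x*(p_x,p_y) = 3·p_y/p_x, independent of income; and y* = (M − 3·p_y)/p_y.
At the given prices: x* = 3·12/46.6 = 0.7725, and y* = 11.8333.
Expenditure on x: 46.6·0.7725 = 36; share = 0.2022.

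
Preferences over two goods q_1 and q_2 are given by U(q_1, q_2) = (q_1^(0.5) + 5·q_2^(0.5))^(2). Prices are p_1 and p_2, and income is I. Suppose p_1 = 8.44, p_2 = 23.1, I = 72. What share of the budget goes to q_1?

MRS = MU_q_1/MU_q_2 = (1/5)·(q_2/q_1)^(0.5). Set equal to p_1/p_2.
Hence q_2/q_1 = (5·p_1/p_2)^(1/(0.5)), i.e. raised to the 2 power.
Substitute q_2 = (q_2/q_1)·q_1 into the budget: q_1* = I/(p_1 + p_2·(q_2/q_1)).
Numerically q_2/q_1 = 3.337344, so q_1* = 72/(8.44 + 23.1·3.337344) = 0.8418 and q_2* = 3.337344·0.8418 = 2.8093.
Expenditure on q_1: 8.44·0.8418 = 7.1047; share = 0.0987.

share on q_1 = 0.0987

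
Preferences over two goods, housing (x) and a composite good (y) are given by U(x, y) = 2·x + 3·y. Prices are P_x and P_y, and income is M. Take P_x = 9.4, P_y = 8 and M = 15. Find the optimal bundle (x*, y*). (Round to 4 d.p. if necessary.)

x* = 0, y* = 1.875

y gives more utility per dollar, so spend all income on y: y* = M/P_y, x* = 0.
Numerically: x* = 0, y* = 1.875.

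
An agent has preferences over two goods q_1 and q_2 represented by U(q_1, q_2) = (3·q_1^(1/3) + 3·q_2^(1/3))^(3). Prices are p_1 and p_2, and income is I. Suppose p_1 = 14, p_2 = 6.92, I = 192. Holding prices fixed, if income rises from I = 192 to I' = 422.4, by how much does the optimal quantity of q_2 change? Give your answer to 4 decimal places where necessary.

MRS = MU_q_1/MU_q_2 = (q_2/q_1)^(2/3). Set equal to p_1/p_2.
Hence q_2/q_1 = (p_1/p_2)^(1/(2/3)), i.e. raised to the 1.5 power.
With the ratio pinned down, the budget gives q_1* = I/(p_1 + p_2·(q_2/q_1)) and q_2* = (q_2/q_1)·q_1*.
Numerically q_2/q_1 = 2.877616, so q_1* = 192/(14 + 6.92·2.877616) = 5.6615 and q_2* = 2.877616·5.6615 = 16.2917.
At I' = 422.4: q_2* = 35.8418. Change: 35.8418 − 16.2917 = 19.55.

Δq_2* = 19.55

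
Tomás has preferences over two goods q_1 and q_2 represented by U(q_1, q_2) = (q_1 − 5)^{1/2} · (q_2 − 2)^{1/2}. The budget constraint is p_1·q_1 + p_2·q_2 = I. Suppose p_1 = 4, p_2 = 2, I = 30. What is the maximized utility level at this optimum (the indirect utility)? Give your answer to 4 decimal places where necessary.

V = 1.0607

Let q_1' = q_1−5, q_2' = q_2−2. MRS = q_2'/q_1' = p_1/p_2.
Substituting into the budget: q_1* = 5 + 0.5·(I − 5·p_1 − 2·p_2)/p_1, and q_2* = 2 + 0.5·(…)/p_2.
Discretionary income = 30 − 5·4 − 2·2 = 6; q_1* = 5 + 0.5·6/4 = 5.75; q_2* = 2 + 0.5·6/2 = 3.5.
Utility at the optimum: U(5.75, 3.5) = 1.0607.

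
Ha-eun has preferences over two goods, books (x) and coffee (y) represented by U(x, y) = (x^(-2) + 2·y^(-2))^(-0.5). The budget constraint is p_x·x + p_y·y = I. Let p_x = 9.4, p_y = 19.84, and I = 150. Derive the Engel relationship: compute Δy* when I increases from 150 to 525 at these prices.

Δy* = 12.7507

MU_x ∝ x^(-3), MU_y ∝ 2·y^(-3), so MRS = (1/2)·(y/x)^(3) = p_x/p_y.
Solve for the ratio: y/x = [2·p_x/p_y]^(1/3).
Substitute y = (y/x)·x into the budget: x* = I/(p_x + p_y·(y/x)).
Numerically y/x = 0.982212, so x* = 150/(9.4 + 19.84·0.982212) = 5.1926 and y* = 0.982212·5.1926 = 5.1003.
At I' = 525: y* = 17.8509. Change: 17.8509 − 5.1003 = 12.7507.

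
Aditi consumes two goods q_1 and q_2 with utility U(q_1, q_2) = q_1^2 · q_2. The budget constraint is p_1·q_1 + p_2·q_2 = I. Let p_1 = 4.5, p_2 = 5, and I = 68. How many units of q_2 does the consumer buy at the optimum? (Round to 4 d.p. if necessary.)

MU_q_1/MU_q_2 = (2·q_2)/(q_1); tangency sets this equal to p_1/p_2.
So 2·p_2·q_2 = p_1·q_1; combined with the budget, a share 2/3 of income goes to q_1.
Demand: q_1*(p_1,p_2,I) = 2/3·I/p_1 and q_2* = 1/3·I/p_2.
At p_1=4.5, p_2=5, I=68: q_2* = 1/3·68/5 = 4.5333.

q_2* = 4.5333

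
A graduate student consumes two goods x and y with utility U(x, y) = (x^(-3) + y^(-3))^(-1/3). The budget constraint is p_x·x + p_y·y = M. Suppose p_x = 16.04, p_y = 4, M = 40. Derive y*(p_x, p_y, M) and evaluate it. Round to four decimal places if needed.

y* = 2.6084

From the CES first-order condition, (y/x)^(4) = p_x/p_y.
Hence y/x = (p_x/p_y)^(1/(4)), i.e. raised to the 0.25 power.
Substitute y = (y/x)·x into the budget: x* = M/(p_x + p_y·(y/x)).
Numerically y/x = 1.415097, so x* = 40/(16.04 + 4·1.415097) = 1.8433 and y* = 1.415097·1.8433 = 2.6084.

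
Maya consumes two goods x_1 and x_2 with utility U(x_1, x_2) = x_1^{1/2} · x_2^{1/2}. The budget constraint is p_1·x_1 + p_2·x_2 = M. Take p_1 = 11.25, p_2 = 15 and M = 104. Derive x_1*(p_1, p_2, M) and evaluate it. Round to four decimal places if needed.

At p_1=11.25, p_2=15, M=104: x_1* = 0.5·104/11.25 = 4.6222.

x_1* = 4.6222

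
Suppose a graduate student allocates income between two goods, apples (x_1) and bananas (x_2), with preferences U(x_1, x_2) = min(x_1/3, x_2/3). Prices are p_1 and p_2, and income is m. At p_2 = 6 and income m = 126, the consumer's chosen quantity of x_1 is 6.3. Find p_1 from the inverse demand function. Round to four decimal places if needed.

p_1 = 14

Leontief preferences: the optimum is at the kink where x_1/3 = x_2/3, i.e. x_2 = x_1.
Budget: p_1·x_1 + p_2·x_1 = m, so (3·p_1 + 3·p_2)·x_1 = 3·m.
Demand: x_1*(p_1,p_2,m) = 3·m/(3·p_1 + 3·p_2), x_2* = 3·m/(3·p_1 + 3·p_2).
Set x_1* = 6.3 in the demand function and solve for p_1: p_1 = 14.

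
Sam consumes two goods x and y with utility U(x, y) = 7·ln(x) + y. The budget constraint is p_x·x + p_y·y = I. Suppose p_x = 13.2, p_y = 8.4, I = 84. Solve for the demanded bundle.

Set MRS = p_x/p_y: (7/x)/1 = p_x/p_y.
So x*(p_x,p_y) = 7·p_y/p_x, independent of income; and y* = (I − 7·p_y)/p_y.
At the given prices: x* = 7·8.4/13.2 = 4.4545, and y* = 3.

x* = 4.4545, y* = 3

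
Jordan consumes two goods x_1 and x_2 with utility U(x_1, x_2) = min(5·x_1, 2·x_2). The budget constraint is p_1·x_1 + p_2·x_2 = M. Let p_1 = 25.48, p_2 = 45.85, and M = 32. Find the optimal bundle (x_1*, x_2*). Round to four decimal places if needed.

x_1* = 0.2284, x_2* = 0.571

Demand: x_1*(p_1,p_2,M) = 2·M/(2·p_1 + 5·p_2), x_2* = 5·M/(2·p_1 + 5·p_2).
Here 2·25.48 + 5·45.85 = 280.21, giving x_1* = 0.2284 and x_2* = 0.571.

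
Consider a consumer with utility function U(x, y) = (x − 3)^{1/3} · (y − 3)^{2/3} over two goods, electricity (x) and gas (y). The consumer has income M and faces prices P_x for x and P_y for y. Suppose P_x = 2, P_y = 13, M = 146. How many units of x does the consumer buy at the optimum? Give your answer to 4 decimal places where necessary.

This is Cobb-Douglas in (x−3, y−3): tangency gives 1/3·P_y·(y−3) = 2/3·P_x·(x−3).
Substituting into the budget: x* = 3 + 1/3·(M − 3·P_x − 3·P_y)/P_x, and y* = 3 + 2/3·(…)/P_y.
Discretionary income = 146 − 3·2 − 3·13 = 101; x* = 3 + 1/3·101/2 = 19.8333.

x* = 19.8333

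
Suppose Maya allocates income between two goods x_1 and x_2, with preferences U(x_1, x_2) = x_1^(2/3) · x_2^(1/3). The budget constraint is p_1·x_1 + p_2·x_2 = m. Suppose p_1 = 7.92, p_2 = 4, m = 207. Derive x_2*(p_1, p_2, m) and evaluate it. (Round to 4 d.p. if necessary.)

Tangency: MRS = 2·x_2/x_1 = p_1/p_2.
So 2/3·p_2·x_2 = 1/3·p_1·x_1; combined with the budget, a share 2/3 of income goes to x_1.
Demand: x_1*(p_1,p_2,m) = 2/3·m/p_1 and x_2* = 1/3·m/p_2.
At p_1=7.92, p_2=4, m=207: x_2* = 1/3·207/4 = 17.25.

x_2* = 17.25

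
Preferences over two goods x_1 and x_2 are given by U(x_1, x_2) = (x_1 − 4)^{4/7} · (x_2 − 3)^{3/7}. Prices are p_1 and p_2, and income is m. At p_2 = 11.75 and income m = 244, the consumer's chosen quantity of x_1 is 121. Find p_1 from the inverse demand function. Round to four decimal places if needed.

p_1 = 1

MRS = (4/3)·(x_2−3)/(x_1−4). Tangency with p_1/p_2 gives x_2−3 = (3/4)·(p_1/p_2)·(x_1−4).
After buying the subsistence bundle (4, 3), a share 4/7 of the remaining income goes to x_1: x_1* = 4 + 4/7·(m − 4p_1 − 3p_2)/p_1.
Set x_1* = 121 in the demand function and solve for p_1: p_1 = 1.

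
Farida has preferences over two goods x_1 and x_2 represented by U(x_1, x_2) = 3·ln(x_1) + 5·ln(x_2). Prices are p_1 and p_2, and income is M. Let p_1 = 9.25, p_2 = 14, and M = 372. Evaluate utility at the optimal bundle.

V = 22.1895

The MRS is (3/5)·x_2/x_1. Set MRS = p_1/p_2.
Rearranging, p_2·x_2 = (5/3)·p_1·x_1. Substituting into the budget gives p_1·x_1·(1 + (5/3)) = M.
Demand: x_1*(p_1,p_2,M) = 0.375·M/p_1 and x_2* = 0.625·M/p_2.
At p_1=9.25, p_2=14, M=372: x_1* = 0.375·372/9.25 = 15.0811, x_2* = 16.6071.
Utility at the optimum: U(15.0811, 16.6071) = 22.1895.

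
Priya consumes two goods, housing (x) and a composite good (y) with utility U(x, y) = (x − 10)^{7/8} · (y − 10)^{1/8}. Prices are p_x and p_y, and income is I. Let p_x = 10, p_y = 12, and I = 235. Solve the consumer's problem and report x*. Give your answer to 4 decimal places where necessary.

x* = 11.3125

MRS = 7·(y−10)/(x−10). Tangency with p_x/p_y gives y−10 = (1/7)·(p_x/p_y)·(x−10).
Substituting into the budget: x* = 10 + 0.875·(I − 10·p_x − 10·p_y)/p_x, and y* = 10 + 0.125·(…)/p_y.
Discretionary income = 235 − 10·10 − 10·12 = 15; x* = 10 + 0.875·15/10 = 11.3125.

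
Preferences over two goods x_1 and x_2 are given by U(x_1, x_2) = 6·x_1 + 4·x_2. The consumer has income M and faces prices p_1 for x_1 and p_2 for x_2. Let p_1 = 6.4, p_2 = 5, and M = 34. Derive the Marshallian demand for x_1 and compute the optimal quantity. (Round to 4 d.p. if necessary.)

x_1* = 5.3125

Linear utility — the consumer picks whichever good has higher MU/price: 6/6.4 = 0.9375 vs 4/5 = 0.8.
x_1 gives more utility per dollar, so spend all income on x_1: x_1* = M/p_1, x_2* = 0.
Numerically: x_1* = 5.3125, x_2* = 0.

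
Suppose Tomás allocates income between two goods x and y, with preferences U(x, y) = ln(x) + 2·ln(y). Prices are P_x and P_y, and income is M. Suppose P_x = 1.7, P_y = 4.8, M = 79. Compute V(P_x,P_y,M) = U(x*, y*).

Tangency: MRS = (1/2)·y/x = P_x/P_y.
Rearranging, P_y·y = 2·P_x·x. Substituting into the budget gives P_x·x·(1 + 2) = M.
Demand: x*(P_x,P_y,M) = 1/3·M/P_x and y* = 2/3·M/P_y.
At P_x=1.7, P_y=4.8, M=79: x* = 1/3·79/1.7 = 15.4902, y* = 10.9722.
Utility at the optimum: U(15.4902, 10.9722) = 7.5309.

V = 7.5309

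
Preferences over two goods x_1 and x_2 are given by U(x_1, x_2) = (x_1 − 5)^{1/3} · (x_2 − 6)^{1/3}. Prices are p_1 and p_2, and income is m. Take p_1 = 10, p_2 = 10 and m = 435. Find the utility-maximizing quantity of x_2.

MRS = (x_2−6)/(x_1−5). Tangency with p_1/p_2 gives x_2−6 = (p_1/p_2)·(x_1−5).
Substituting into the budget: x_1* = 5 + 0.5·(m − 5·p_1 − 6·p_2)/p_1, and x_2* = 6 + 0.5·(…)/p_2.
Discretionary income = 435 − 5·10 − 6·10 = 325; x_2* = 6 + 0.5·325/10 = 22.25.

x_2* = 22.25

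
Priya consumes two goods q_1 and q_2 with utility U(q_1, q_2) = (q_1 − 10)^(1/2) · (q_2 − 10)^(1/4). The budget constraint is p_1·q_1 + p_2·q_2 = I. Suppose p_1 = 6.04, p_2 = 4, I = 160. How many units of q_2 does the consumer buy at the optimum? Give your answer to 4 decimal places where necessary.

MRS = 2·(q_2−10)/(q_1−10). Tangency with p_1/p_2 gives q_2−10 = (1/2)·(p_1/p_2)·(q_1−10).
Substituting into the budget: q_1* = 10 + 2/3·(I − 10·p_1 − 10·p_2)/p_1, and q_2* = 10 + 1/3·(…)/p_2.
Discretionary income = 160 − 10·6.04 − 10·4 = 59.6; q_2* = 10 + 1/3·59.6/4 = 14.9667.

q_2* = 14.9667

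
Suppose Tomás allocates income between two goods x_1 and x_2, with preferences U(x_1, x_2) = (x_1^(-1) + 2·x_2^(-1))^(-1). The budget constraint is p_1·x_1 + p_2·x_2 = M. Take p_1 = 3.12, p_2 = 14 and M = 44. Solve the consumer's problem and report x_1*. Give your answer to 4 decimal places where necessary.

x_1* = 3.5294

MRS = MU_x_1/MU_x_2 = (1/2)·(x_2/x_1)^(2). Set equal to p_1/p_2.
Hence x_2/x_1 = (2·p_1/p_2)^(1/(2)), i.e. raised to the 0.5 power.
With the ratio pinned down, the budget gives x_1* = M/(p_1 + p_2·(x_2/x_1)) and x_2* = (x_2/x_1)·x_1*.
Numerically x_2/x_1 = 0.667618, so x_1* = 44/(3.12 + 14·0.667618) = 3.5294.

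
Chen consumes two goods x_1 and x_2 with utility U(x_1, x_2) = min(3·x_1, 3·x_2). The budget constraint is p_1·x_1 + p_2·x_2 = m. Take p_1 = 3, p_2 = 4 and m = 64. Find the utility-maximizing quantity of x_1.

With perfect complements, no substitution: consume in ratio x_1:x_2 = 3:3.
Budget: p_1·x_1 + p_2·x_1 = m, so (3·p_1 + 3·p_2)·x_1 = 3·m.
Demand: x_1*(p_1,p_2,m) = 3·m/(3·p_1 + 3·p_2), x_2* = 3·m/(3·p_1 + 3·p_2).
Here 3·3 + 3·4 = 21, giving x_1* = 9.1429.

x_1* = 9.1429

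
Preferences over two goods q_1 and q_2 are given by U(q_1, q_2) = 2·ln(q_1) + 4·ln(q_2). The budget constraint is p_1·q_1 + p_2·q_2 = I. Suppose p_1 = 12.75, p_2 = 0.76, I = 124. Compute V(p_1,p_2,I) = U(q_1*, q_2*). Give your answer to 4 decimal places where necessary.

The MRS is (1/2)·q_2/q_1. Set MRS = p_1/p_2.
So 2·p_2·q_2 = 4·p_1·q_1; combined with the budget, a share 1/3 of income goes to q_1.
Demand: q_1*(p_1,p_2,I) = 1/3·I/p_1 and q_2* = 2/3·I/p_2.
At p_1=12.75, p_2=0.76, I=124: q_1* = 1/3·124/12.75 = 3.2418, q_2* = 108.7719.
Utility at the optimum: U(3.2418, 108.7719) = 21.1093.

V = 21.1093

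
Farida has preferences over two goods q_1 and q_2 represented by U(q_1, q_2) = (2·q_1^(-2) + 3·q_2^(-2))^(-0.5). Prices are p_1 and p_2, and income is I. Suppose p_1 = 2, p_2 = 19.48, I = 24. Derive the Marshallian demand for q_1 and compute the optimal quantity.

q_1* = 1.929

MRS = MU_q_1/MU_q_2 = (2/3)·(q_2/q_1)^(3). Set equal to p_1/p_2.
Hence q_2/q_1 = ((3/2)·p_1/p_2)^(1/(3)), i.e. raised to the 1/3 power.
Substitute q_2 = (q_2/q_1)·q_1 into the budget: q_1* = I/(p_1 + p_2·(q_2/q_1)).
Numerically q_2/q_1 = 0.536016, so q_1* = 24/(2 + 19.48·0.536016) = 1.929.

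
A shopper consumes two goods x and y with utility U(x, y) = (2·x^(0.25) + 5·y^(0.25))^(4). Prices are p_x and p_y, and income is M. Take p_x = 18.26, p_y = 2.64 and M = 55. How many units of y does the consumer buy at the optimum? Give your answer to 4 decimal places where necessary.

From the CES first-order condition, (2/5)·(y/x)^(0.75) = p_x/p_y.
Hence y/x = ((5/2)·p_x/p_y)^(1/(0.75)), i.e. raised to the 4/3 power.
Substitute y = (y/x)·x into the budget: x* = M/(p_x + p_y·(y/x)).
Numerically y/x = 44.714578, so x* = 55/(18.26 + 2.64·44.714578) = 0.4035 and y* = 44.714578·0.4035 = 18.0424.

y* = 18.0424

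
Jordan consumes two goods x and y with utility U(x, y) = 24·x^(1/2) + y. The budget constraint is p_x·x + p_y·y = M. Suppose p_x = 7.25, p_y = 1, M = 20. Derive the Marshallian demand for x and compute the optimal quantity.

x* = 2.7396

MU_x = 12/√x, MU_y = 1. Tangency: 12/√x = p_x/p_y.
Solve: √x = 12·p_y/p_x, so x*(p_x,p_y) = (12·p_y/p_x)², and y* = (M − p_x·x*)/p_y.
Plugging in: x* = (12·1/7.25)² = 2.7396.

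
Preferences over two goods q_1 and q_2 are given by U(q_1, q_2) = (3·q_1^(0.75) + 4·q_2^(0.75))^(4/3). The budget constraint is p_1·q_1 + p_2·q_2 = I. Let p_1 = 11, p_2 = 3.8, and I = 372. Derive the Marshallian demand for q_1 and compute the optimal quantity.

MRS = MU_q_1/MU_q_2 = (3/4)·(q_2/q_1)^(0.25). Set equal to p_1/p_2.
Hence q_2/q_1 = ((4/3)·p_1/p_2)^(1/(0.25)), i.e. raised to the 4 power.
Substitute q_2 = (q_2/q_1)·q_1 into the budget: q_1* = I/(p_1 + p_2·(q_2/q_1)).
Numerically q_2/q_1 = 221.917372, so q_1* = 372/(11 + 3.8·221.917372) = 0.4355.

q_1* = 0.4355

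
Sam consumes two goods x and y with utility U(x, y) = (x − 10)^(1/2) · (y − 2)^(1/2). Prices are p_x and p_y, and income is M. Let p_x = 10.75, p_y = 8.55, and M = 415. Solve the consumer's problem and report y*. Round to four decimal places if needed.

y* = 18.9825

Let x' = x−10, y' = y−2. MRS = y'/x' = p_x/p_y.
Substituting into the budget: x* = 10 + 0.5·(M − 10·p_x − 2·p_y)/p_x, and y* = 2 + 0.5·(…)/p_y.
Discretionary income = 415 − 10·10.75 − 2·8.55 = 290.4; y* = 2 + 0.5·290.4/8.55 = 18.9825.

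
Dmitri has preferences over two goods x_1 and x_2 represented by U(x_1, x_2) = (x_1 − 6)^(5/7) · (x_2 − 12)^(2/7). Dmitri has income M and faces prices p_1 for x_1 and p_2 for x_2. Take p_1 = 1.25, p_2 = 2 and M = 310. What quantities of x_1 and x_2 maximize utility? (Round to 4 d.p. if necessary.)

This is Cobb-Douglas in (x_1−6, x_2−12): tangency gives 5/7·p_2·(x_2−12) = 2/7·p_1·(x_1−6).
After buying the subsistence bundle (6, 12), a share 5/7 of the remaining income goes to x_1: x_1* = 6 + 5/7·(M − 6p_1 − 12p_2)/p_1.
Discretionary income = 310 − 6·1.25 − 12·2 = 278.5; x_1* = 6 + 5/7·278.5/1.25 = 165.1429; x_2* = 12 + 2/7·278.5/2 = 51.7857.

x_1* = 165.1429, x_2* = 51.7857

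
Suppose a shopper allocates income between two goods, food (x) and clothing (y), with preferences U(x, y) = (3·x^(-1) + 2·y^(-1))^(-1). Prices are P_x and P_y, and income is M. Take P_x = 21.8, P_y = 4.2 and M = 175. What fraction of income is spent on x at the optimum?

Numerically y/x = 1.860193, so x* = 175/(21.8 + 4.2·1.860193) = 5.9096 and y* = 1.860193·5.9096 = 10.993.
Expenditure on x: 21.8·5.9096 = 128.8294; share = 0.7362.

share on x = 0.7362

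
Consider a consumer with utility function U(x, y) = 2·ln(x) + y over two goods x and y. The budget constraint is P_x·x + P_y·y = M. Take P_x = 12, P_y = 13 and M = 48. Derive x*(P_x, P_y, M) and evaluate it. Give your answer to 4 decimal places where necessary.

x* = 2.1667

So x*(P_x,P_y) = 2·P_y/P_x, independent of income; and y* = (M − 2·P_y)/P_y.
At the given prices: x* = 2·13/12 = 2.1667.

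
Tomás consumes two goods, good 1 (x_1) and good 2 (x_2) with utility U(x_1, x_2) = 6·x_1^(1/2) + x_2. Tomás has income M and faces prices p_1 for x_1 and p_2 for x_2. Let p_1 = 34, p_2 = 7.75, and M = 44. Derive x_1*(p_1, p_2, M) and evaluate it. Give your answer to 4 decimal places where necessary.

x_1* = 0.4676

Utility is quasi-linear in x_2; the FOC for x_1 is 3/√x_1 = p_1/p_2.
Thus x_1* = (3·p_2/p_1)² — independent of M — with the rest of income spent on x_2.
Plugging in: x_1* = (3·7.75/34)² = 0.4676.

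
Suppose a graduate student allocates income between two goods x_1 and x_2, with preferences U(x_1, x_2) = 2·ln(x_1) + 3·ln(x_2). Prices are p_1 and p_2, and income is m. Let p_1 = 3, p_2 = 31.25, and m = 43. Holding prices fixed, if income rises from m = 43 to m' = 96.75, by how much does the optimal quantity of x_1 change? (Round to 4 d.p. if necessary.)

Δx_1* = 7.1667

Tangency: MRS = (2/3)·x_2/x_1 = p_1/p_2.
Rearranging, p_2·x_2 = (3/2)·p_1·x_1. Substituting into the budget gives p_1·x_1·(1 + (3/2)) = m.
Demand: x_1*(p_1,p_2,m) = 0.4·m/p_1 and x_2* = 0.6·m/p_2.
At p_1=3, p_2=31.25, m=43: x_1* = 0.4·43/3 = 5.7333.
At m' = 96.75: x_1* = 12.9. Change: 12.9 − 5.7333 = 7.1667.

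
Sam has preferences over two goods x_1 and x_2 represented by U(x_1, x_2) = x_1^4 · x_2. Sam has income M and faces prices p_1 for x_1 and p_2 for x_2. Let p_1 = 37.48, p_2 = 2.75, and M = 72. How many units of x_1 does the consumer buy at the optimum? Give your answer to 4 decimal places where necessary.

Demand: x_1*(p_1,p_2,M) = 0.8·M/p_1 and x_2* = 0.2·M/p_2.
At p_1=37.48, p_2=2.75, M=72: x_1* = 0.8·72/37.48 = 1.5368.

x_1* = 1.5368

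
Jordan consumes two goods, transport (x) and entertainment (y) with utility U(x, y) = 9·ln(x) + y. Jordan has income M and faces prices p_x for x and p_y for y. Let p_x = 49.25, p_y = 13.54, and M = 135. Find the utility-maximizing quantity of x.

MU_x = 9/x, MU_y = 1. Tangency: 9/x = p_x/p_y.
So x*(p_x,p_y) = 9·p_y/p_x, independent of income; and y* = (M − 9·p_y)/p_y.
At the given prices: x* = 9·13.54/49.25 = 2.4743.

x* = 2.4743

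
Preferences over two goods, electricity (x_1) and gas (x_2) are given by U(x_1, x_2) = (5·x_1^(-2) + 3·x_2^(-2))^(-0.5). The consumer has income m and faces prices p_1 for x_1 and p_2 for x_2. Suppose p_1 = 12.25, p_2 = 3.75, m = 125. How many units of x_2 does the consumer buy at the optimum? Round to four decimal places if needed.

From the CES first-order condition, (5/3)·(x_2/x_1)^(3) = p_1/p_2.
Solve for the ratio: x_2/x_1 = [(3/5)·p_1/p_2]^(1/3).
Substitute x_2 = (x_2/x_1)·x_1 into the budget: x_1* = m/(p_1 + p_2·(x_2/x_1)).
Numerically x_2/x_1 = 1.251465, so x_1* = 125/(12.25 + 3.75·1.251465) = 7.3777 and x_2* = 1.251465·7.3777 = 9.2329.

x_2* = 9.2329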